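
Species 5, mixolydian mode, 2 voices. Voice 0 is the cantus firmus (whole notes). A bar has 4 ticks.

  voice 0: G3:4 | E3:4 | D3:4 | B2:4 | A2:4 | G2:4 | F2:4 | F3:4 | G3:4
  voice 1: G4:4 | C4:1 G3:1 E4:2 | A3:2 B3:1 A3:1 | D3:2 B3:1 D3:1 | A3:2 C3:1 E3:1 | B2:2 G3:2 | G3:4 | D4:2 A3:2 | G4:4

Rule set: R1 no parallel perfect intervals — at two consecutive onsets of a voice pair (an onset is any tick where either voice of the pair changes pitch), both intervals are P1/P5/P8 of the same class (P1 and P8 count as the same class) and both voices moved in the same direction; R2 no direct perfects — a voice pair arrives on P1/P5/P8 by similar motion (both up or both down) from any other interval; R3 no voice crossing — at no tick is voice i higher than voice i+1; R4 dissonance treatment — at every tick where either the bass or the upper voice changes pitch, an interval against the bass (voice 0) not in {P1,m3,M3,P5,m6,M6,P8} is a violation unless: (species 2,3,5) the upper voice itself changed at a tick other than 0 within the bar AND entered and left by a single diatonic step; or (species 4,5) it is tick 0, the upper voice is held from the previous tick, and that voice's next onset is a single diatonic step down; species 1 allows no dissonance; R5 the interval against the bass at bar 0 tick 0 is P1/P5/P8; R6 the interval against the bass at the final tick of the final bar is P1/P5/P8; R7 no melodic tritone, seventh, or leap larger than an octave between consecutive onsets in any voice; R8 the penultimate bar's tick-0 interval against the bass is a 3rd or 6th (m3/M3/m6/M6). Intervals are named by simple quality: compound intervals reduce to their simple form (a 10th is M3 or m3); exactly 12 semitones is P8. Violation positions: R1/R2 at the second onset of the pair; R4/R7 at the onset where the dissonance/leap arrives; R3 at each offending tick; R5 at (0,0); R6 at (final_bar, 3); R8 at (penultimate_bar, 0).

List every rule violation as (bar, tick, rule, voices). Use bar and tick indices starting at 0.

(2, 0, R2, (0, 1))
(6, 0, R4, (0, 1))
(8, 0, R2, (0, 1))
(8, 0, R7, (1,))

bar 0: v0=G3 v1=G4 downbeat P8
bar 1: v0=E3 v1=C4 downbeat m6
bar 2: v0=D3 v1=A3 downbeat P5
bar 3: v0=B2 v1=D3 downbeat m3
bar 4: v0=A2 v1=A3 downbeat P8
bar 5: v0=G2 v1=B2 downbeat M3
bar 6: v0=F2 v1=G3 downbeat M2
bar 7: v0=F3 v1=D4 downbeat M6
bar 8: v0=G3 v1=G4 downbeat P8
  -> R2 @ bar 2 tick 0 v(0, 1): E3/E4 P8 -> D3/A3 P5 similar
  -> R4 @ bar 6 tick 0 v(0, 1): F2/G3 M2 untreated
  -> R2 @ bar 8 tick 0 v(0, 1): F3/A3 M3 -> G3/G4 P8 similar
  -> R7 @ bar 8 tick 0 v(1,): A3->G4 leap 10st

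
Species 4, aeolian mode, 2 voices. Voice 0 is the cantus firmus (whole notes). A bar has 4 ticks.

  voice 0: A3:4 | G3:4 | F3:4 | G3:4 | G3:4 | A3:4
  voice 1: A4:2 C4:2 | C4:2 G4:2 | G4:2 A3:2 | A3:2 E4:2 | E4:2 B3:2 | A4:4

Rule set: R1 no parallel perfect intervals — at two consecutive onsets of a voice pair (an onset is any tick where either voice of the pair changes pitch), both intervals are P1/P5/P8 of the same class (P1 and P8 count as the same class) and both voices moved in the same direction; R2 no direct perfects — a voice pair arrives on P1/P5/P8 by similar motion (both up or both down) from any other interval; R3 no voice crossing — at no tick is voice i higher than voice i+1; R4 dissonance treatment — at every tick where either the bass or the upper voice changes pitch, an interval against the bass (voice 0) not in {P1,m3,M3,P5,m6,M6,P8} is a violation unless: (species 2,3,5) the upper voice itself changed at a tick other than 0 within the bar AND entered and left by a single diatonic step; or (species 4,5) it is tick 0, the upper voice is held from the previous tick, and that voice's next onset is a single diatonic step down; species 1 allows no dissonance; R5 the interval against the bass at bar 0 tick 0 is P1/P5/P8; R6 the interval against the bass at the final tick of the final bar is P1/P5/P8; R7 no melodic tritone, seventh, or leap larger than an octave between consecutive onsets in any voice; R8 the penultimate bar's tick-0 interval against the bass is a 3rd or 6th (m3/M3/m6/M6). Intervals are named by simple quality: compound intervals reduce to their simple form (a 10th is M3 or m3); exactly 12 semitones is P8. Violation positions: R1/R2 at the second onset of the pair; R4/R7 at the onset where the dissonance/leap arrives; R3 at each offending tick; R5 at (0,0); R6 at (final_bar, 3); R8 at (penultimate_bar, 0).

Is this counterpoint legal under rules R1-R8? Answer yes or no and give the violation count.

No (6 violations)

bar 0: v0=A3 v1=A4 (P8)
bar 1: v0=G3 v1=C4 (P4)
bar 2: v0=F3 v1=G4 (M2)
bar 3: v0=G3 v1=A3 (M2)
bar 4: v0=G3 v1=E4 (M6)
bar 5: v0=A3 v1=A4 (P8)
  R4 @ bar1.0: G3/C4 P4 untreated
  R4 @ bar2.0: F3/G4 M2 untreated
  R7 @ bar2.2: G4->A3 leap 10st
  R4 @ bar3.0: G3/A3 M2 untreated
  R2 @ bar5.0: G3/B3 M3 -> A3/A4 P8 similar
  R7 @ bar5.0: B3->A4 leap 10st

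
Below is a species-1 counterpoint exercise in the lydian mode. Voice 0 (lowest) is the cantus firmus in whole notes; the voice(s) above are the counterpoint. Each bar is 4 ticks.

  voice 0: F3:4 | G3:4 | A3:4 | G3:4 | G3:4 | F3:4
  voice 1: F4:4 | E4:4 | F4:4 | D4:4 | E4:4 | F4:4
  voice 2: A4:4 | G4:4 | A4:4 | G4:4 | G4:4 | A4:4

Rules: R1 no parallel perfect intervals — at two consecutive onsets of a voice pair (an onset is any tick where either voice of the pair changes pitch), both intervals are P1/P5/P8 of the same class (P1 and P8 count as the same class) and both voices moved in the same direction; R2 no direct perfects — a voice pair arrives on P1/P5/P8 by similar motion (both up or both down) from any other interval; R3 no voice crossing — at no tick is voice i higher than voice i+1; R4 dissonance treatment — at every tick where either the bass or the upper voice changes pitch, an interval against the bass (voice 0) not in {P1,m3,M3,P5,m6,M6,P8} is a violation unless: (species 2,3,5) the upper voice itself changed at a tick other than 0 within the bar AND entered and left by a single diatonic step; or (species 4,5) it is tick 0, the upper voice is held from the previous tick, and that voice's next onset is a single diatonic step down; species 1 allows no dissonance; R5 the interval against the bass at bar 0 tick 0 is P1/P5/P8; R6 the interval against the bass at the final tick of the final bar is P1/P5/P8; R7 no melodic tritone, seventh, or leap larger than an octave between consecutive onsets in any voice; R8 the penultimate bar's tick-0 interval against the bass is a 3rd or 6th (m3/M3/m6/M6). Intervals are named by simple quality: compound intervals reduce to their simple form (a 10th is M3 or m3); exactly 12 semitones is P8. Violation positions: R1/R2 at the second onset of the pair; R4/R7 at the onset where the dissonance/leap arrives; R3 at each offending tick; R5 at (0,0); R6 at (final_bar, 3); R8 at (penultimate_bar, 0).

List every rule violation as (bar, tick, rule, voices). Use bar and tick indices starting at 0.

(0, 0, R5, (0, 2))
(2, 0, R1, (0, 2))
(3, 0, R1, (0, 2))
(3, 0, R2, (0, 1))
(4, 0, R8, (0, 2))
(5, 3, R6, (0, 2))

bar 0: v0=F3 v1=F4 v2=A4 downbeat M3
bar 1: v0=G3 v1=E4 v2=G4 downbeat P8
bar 2: v0=A3 v1=F4 v2=A4 downbeat P8
bar 3: v0=G3 v1=D4 v2=G4 downbeat P8
bar 4: v0=G3 v1=E4 v2=G4 downbeat P8
bar 5: v0=F3 v1=F4 v2=A4 downbeat M3
  -> R5 @ bar 0 tick 0 v(0, 2): opens on M3
  -> R1 @ bar 2 tick 0 v(0, 2): G3/G4 P8 -> A3/A4 P8 similar
  -> R1 @ bar 3 tick 0 v(0, 2): A3/A4 P8 -> G3/G4 P8 similar
  -> R2 @ bar 3 tick 0 v(0, 1): A3/F4 m6 -> G3/D4 P5 similar
  -> R8 @ bar 4 tick 0 v(0, 2): penult P8 not 3rd/6th
  -> R6 @ bar 5 tick 3 v(0, 2): closes on M3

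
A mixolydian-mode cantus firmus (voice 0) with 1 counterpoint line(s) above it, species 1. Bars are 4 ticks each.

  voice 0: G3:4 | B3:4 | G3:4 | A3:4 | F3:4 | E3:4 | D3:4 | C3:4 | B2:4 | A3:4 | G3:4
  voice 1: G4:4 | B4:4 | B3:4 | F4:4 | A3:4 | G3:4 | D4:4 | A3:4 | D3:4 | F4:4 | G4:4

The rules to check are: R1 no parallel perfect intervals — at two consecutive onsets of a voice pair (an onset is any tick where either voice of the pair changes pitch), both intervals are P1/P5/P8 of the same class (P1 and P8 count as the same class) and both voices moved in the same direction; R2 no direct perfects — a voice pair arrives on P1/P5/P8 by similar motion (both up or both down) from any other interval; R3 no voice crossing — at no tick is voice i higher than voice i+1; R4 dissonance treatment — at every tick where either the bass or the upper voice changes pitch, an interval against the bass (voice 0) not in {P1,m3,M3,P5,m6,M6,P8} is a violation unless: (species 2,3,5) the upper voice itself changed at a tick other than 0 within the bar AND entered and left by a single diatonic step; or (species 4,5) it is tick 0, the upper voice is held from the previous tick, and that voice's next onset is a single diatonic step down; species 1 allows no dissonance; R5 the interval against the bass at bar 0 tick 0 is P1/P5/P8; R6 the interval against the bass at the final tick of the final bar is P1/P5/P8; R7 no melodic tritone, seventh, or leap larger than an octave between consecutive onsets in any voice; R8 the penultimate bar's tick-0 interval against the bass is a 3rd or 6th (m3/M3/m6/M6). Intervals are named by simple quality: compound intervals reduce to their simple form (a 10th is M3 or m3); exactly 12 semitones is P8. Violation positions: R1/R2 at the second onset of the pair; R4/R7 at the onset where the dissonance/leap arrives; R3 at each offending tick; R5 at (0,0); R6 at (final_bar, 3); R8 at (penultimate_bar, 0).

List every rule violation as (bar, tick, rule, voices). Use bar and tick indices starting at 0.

(1, 0, R1, (0, 1))
(3, 0, R7, (1,))
(9, 0, R7, (0,))
(9, 0, R7, (1,))

bar 0: v0=G3 v1=G4 downbeat P8
bar 1: v0=B3 v1=B4 downbeat P8
bar 2: v0=G3 v1=B3 downbeat M3
bar 3: v0=A3 v1=F4 downbeat m6
bar 4: v0=F3 v1=A3 downbeat M3
bar 5: v0=E3 v1=G3 downbeat m3
bar 6: v0=D3 v1=D4 downbeat P8
bar 7: v0=C3 v1=A3 downbeat M6
bar 8: v0=B2 v1=D3 downbeat m3
bar 9: v0=A3 v1=F4 downbeat m6
bar 10: v0=G3 v1=G4 downbeat P8
  -> R1 @ bar 1 tick 0 v(0, 1): G3/G4 P8 -> B3/B4 P8 similar
  -> R7 @ bar 3 tick 0 v(1,): B3->F4 leap 6st
  -> R7 @ bar 9 tick 0 v(0,): B2->A3 leap 10st
  -> R7 @ bar 9 tick 0 v(1,): D3->F4 leap 15st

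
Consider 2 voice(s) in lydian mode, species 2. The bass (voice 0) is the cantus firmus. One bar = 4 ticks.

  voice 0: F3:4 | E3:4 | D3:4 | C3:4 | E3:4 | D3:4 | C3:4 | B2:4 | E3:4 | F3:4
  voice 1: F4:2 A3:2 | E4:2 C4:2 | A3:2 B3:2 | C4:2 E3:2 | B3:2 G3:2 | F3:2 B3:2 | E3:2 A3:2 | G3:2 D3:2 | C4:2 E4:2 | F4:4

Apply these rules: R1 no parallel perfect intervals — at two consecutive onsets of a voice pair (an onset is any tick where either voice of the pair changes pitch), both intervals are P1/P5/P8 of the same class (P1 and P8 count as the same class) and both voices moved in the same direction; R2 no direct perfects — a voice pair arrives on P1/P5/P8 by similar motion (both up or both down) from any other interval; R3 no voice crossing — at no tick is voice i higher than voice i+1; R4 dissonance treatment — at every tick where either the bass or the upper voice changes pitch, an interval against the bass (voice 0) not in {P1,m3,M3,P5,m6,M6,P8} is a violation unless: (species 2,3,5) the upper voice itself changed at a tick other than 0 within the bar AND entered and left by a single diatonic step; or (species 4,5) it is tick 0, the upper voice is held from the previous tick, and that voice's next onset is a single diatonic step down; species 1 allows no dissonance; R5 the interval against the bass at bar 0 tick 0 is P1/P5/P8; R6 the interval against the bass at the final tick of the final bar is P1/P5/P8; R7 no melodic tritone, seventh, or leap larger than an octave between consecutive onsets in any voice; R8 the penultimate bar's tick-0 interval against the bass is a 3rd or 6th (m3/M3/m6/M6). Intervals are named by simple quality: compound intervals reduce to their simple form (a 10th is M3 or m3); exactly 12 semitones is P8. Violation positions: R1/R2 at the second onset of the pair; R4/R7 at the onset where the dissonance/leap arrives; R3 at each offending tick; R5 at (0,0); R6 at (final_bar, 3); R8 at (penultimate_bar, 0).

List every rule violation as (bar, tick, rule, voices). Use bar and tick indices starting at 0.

bar 0: v0=F3 v1=F4 downbeat P8
bar 1: v0=E3 v1=E4 downbeat P8
bar 2: v0=D3 v1=A3 downbeat P5
bar 3: v0=C3 v1=C4 downbeat P8
bar 4: v0=E3 v1=B3 downbeat P5
bar 5: v0=D3 v1=F3 downbeat m3
bar 6: v0=C3 v1=E3 downbeat M3
bar 7: v0=B2 v1=G3 downbeat m6
bar 8: v0=E3 v1=C4 downbeat m6
bar 9: v0=F3 v1=F4 downbeat P8
  -> R2 @ bar 2 tick 0 v(0, 1): E3/C4 m6 -> D3/A3 P5 similar
  -> R2 @ bar 4 tick 0 v(0, 1): C3/E3 M3 -> E3/B3 P5 similar
  -> R7 @ bar 5 tick 2 v(1,): F3->B3 leap 6st
  -> R7 @ bar 8 tick 0 v(1,): D3->C4 leap 10st
  -> R1 @ bar 9 tick 0 v(0, 1): E3/E4 P8 -> F3/F4 P8 similar

(2, 0, R2, (0, 1))
(4, 0, R2, (0, 1))
(5, 2, R7, (1,))
(8, 0, R7, (1,))
(9, 0, R1, (0, 1))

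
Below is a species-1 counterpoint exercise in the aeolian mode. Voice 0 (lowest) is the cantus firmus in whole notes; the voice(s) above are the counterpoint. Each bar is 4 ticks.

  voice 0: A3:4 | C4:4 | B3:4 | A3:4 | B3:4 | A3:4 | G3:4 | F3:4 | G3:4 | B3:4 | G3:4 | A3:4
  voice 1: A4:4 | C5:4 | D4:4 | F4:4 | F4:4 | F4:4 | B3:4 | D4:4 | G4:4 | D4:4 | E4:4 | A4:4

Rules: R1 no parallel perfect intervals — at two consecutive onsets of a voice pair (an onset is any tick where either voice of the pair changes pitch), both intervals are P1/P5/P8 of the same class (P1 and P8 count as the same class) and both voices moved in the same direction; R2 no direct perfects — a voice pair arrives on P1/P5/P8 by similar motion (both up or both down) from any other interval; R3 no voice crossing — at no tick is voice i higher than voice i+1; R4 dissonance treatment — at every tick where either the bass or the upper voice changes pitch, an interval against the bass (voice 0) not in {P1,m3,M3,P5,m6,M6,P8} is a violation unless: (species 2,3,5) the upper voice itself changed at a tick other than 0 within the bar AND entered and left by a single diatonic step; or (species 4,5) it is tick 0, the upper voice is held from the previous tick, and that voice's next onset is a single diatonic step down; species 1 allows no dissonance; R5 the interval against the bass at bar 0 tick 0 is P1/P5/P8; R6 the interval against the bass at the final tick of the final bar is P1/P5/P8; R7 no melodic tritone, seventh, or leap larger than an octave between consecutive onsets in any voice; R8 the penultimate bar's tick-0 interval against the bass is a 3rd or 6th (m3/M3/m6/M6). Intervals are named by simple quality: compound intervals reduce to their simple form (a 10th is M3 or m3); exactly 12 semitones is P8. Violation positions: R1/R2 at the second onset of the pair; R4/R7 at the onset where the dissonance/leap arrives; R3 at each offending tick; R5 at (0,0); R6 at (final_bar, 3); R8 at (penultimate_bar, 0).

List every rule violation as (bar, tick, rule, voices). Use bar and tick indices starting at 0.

bar 0: v0=A3 v1=A4 downbeat P8
bar 1: v0=C4 v1=C5 downbeat P8
bar 2: v0=B3 v1=D4 downbeat m3
bar 3: v0=A3 v1=F4 downbeat m6
bar 4: v0=B3 v1=F4 downbeat TT
bar 5: v0=A3 v1=F4 downbeat m6
bar 6: v0=G3 v1=B3 downbeat M3
bar 7: v0=F3 v1=D4 downbeat M6
bar 8: v0=G3 v1=G4 downbeat P8
bar 9: v0=B3 v1=D4 downbeat m3
bar 10: v0=G3 v1=E4 downbeat M6
bar 11: v0=A3 v1=A4 downbeat P8
  -> R1 @ bar 1 tick 0 v(0, 1): A3/A4 P8 -> C4/C5 P8 similar
  -> R7 @ bar 2 tick 0 v(1,): C5->D4 leap 10st
  -> R4 @ bar 4 tick 0 v(0, 1): B3/F4 TT untreated
  -> R7 @ bar 6 tick 0 v(1,): F4->B3 leap 6st
  -> R2 @ bar 8 tick 0 v(0, 1): F3/D4 M6 -> G3/G4 P8 similar
  -> R2 @ bar 11 tick 0 v(0, 1): G3/E4 M6 -> A3/A4 P8 similar

(1, 0, R1, (0, 1))
(2, 0, R7, (1,))
(4, 0, R4, (0, 1))
(6, 0, R7, (1,))
(8, 0, R2, (0, 1))
(11, 0, R2, (0, 1))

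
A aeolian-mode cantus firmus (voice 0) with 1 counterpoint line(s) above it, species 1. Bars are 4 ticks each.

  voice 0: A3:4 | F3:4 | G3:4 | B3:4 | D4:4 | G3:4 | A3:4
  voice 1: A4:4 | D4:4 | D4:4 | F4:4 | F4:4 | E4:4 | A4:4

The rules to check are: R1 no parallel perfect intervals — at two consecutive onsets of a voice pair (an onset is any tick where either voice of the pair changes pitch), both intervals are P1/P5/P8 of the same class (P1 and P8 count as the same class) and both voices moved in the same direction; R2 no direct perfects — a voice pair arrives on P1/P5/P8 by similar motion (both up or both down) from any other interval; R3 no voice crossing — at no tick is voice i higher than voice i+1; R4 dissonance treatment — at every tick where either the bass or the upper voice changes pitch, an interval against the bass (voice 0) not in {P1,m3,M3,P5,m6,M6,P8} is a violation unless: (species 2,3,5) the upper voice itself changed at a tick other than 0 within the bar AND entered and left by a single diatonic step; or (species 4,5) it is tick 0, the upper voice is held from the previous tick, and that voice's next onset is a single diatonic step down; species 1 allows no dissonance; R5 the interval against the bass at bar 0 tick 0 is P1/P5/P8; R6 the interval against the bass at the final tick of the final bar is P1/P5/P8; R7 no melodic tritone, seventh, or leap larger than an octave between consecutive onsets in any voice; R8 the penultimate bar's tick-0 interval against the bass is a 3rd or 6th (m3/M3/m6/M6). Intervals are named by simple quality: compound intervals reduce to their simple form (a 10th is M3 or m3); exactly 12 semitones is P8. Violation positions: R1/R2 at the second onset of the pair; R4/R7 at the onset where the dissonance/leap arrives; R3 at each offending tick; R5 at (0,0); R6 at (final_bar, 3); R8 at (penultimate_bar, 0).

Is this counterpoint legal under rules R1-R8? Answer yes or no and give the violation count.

No (2 violations)

bar 0: v0=A3 v1=A4 (P8)
bar 1: v0=F3 v1=D4 (M6)
bar 2: v0=G3 v1=D4 (P5)
bar 3: v0=B3 v1=F4 (TT)
bar 4: v0=D4 v1=F4 (m3)
bar 5: v0=G3 v1=E4 (M6)
bar 6: v0=A3 v1=A4 (P8)
  R4 @ bar3.0: B3/F4 TT untreated
  R2 @ bar6.0: G3/E4 M6 -> A3/A4 P8 similar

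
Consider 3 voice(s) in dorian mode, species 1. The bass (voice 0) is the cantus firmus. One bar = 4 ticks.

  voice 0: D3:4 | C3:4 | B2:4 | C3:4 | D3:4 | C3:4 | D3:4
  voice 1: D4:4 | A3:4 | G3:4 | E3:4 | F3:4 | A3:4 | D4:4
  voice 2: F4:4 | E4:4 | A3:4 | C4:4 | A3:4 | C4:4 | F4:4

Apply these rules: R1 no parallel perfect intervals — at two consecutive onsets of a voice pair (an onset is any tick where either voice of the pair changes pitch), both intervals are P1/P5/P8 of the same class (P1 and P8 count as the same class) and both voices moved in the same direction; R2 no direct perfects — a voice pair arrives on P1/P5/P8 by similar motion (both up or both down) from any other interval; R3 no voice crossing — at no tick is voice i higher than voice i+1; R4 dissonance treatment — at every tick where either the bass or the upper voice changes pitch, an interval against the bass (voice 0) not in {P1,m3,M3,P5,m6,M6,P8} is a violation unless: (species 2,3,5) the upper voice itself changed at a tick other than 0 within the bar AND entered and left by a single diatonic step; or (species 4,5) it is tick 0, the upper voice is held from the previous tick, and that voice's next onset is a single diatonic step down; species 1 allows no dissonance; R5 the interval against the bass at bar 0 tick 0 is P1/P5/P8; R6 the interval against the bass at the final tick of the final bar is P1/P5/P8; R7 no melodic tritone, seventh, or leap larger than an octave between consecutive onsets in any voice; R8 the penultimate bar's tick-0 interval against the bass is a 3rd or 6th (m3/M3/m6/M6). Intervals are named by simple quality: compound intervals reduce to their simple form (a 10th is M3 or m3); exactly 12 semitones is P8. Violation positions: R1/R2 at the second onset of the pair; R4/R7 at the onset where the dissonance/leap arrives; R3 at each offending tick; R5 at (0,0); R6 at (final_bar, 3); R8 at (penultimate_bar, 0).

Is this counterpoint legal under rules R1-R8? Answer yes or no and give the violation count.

No (7 violations)

bar 0: v0=D3 v1=D4 v2=F4 (m3)
bar 1: v0=C3 v1=A3 v2=E4 (M3)
bar 2: v0=B2 v1=G3 v2=A3 (m7)
bar 3: v0=C3 v1=E3 v2=C4 (P8)
bar 4: v0=D3 v1=F3 v2=A3 (P5)
bar 5: v0=C3 v1=A3 v2=C4 (P8)
bar 6: v0=D3 v1=D4 v2=F4 (m3)
  R5 @ bar0.0: opens on m3
  R2 @ bar1.0: D4/F4 m3 -> A3/E4 P5 similar
  R4 @ bar2.0: B2/A3 m7 untreated
  R2 @ bar3.0: B2/A3 m7 -> C3/C4 P8 similar
  R8 @ bar5.0: penult P8 not 3rd/6th
  R2 @ bar6.0: C3/A3 M6 -> D3/D4 P8 similar
  R6 @ bar6.3: closes on m3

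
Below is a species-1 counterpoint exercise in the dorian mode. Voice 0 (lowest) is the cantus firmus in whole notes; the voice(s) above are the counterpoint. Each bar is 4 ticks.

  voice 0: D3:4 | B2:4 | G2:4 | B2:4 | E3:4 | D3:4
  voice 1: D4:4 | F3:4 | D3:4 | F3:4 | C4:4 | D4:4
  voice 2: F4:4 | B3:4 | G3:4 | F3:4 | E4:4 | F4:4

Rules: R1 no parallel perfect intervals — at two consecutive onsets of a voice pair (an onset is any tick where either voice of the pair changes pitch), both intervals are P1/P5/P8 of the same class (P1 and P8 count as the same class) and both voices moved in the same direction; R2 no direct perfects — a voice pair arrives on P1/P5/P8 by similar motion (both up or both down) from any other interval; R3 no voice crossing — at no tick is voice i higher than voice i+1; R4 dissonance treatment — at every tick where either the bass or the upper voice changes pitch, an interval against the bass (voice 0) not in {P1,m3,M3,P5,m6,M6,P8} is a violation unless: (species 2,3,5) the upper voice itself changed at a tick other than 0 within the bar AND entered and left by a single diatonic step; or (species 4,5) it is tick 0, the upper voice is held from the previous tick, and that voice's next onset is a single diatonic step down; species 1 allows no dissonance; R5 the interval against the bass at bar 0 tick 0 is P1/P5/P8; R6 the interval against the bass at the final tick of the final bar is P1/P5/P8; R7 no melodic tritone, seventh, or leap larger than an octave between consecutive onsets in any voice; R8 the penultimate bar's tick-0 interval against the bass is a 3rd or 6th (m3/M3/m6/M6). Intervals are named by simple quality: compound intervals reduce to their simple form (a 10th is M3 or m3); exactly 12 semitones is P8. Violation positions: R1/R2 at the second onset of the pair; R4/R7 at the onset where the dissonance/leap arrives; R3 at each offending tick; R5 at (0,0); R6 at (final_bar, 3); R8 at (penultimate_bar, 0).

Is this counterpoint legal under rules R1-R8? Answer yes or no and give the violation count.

bar 0: v0=D3 v1=D4 v2=F4 (m3)
bar 1: v0=B2 v1=F3 v2=B3 (P8)
bar 2: v0=G2 v1=D3 v2=G3 (P8)
bar 3: v0=B2 v1=F3 v2=F3 (TT)
bar 4: v0=E3 v1=C4 v2=E4 (P8)
bar 5: v0=D3 v1=D4 v2=F4 (m3)
  R5 @ bar0.0: opens on m3
  R2 @ bar1.0: D3/F4 m3 -> B2/B3 P8 similar
  R4 @ bar1.0: B2/F3 TT untreated
  R7 @ bar1.0: F4->B3 leap 6st
  R1 @ bar2.0: B2/B3 P8 -> G2/G3 P8 similar
  R2 @ bar2.0: B2/F3 TT -> G2/D3 P5 similar
  R4 @ bar3.0: B2/F3 TT untreated
  R4 @ bar3.0: B2/F3 TT untreated
  R2 @ bar4.0: B2/F3 TT -> E3/E4 P8 similar
  R7 @ bar4.0: F3->E4 leap 11st
  R8 @ bar4.0: penult P8 not 3rd/6th
  R6 @ bar5.3: closes on m3

No (12 violations)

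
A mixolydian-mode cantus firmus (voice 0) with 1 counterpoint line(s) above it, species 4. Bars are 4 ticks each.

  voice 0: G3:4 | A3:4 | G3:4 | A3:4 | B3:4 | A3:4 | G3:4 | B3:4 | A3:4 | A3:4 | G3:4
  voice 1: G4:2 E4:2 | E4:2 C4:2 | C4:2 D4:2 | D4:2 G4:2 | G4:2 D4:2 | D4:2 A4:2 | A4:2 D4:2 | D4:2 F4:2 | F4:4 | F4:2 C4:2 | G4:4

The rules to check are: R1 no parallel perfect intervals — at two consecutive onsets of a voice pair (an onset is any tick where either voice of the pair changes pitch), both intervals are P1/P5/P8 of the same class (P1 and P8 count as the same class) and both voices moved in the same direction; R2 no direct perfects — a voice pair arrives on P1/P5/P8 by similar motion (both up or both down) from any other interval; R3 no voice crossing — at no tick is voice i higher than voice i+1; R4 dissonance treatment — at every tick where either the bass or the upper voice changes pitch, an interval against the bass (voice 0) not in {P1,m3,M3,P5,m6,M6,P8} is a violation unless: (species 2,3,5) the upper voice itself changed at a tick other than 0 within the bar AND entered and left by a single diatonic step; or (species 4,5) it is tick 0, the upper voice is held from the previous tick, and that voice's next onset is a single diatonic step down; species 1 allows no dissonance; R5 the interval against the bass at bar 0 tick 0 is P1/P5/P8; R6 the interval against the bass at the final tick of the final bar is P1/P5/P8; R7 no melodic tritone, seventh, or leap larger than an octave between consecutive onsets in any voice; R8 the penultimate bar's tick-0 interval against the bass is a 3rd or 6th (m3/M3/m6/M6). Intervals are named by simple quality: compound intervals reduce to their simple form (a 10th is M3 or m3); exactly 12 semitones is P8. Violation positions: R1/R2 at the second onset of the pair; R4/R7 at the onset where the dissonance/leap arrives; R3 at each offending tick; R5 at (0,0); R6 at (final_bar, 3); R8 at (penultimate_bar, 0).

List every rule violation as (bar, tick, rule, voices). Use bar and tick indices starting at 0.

(2, 0, R4, (0, 1))
(3, 0, R4, (0, 1))
(3, 2, R4, (0, 1))
(5, 0, R4, (0, 1))
(6, 0, R4, (0, 1))
(7, 2, R4, (0, 1))

bar 0: v0=G3 v1=G4 downbeat P8
bar 1: v0=A3 v1=E4 downbeat P5
bar 2: v0=G3 v1=C4 downbeat P4
bar 3: v0=A3 v1=D4 downbeat P4
bar 4: v0=B3 v1=G4 downbeat m6
bar 5: v0=A3 v1=D4 downbeat P4
bar 6: v0=G3 v1=A4 downbeat M2
bar 7: v0=B3 v1=D4 downbeat m3
bar 8: v0=A3 v1=F4 downbeat m6
bar 9: v0=A3 v1=F4 downbeat m6
bar 10: v0=G3 v1=G4 downbeat P8
  -> R4 @ bar 2 tick 0 v(0, 1): G3/C4 P4 untreated
  -> R4 @ bar 3 tick 0 v(0, 1): A3/D4 P4 untreated
  -> R4 @ bar 3 tick 2 v(0, 1): A3/G4 m7 untreated
  -> R4 @ bar 5 tick 0 v(0, 1): A3/D4 P4 untreated
  -> R4 @ bar 6 tick 0 v(0, 1): G3/A4 M2 untreated
  -> R4 @ bar 7 tick 2 v(0, 1): B3/F4 TT untreated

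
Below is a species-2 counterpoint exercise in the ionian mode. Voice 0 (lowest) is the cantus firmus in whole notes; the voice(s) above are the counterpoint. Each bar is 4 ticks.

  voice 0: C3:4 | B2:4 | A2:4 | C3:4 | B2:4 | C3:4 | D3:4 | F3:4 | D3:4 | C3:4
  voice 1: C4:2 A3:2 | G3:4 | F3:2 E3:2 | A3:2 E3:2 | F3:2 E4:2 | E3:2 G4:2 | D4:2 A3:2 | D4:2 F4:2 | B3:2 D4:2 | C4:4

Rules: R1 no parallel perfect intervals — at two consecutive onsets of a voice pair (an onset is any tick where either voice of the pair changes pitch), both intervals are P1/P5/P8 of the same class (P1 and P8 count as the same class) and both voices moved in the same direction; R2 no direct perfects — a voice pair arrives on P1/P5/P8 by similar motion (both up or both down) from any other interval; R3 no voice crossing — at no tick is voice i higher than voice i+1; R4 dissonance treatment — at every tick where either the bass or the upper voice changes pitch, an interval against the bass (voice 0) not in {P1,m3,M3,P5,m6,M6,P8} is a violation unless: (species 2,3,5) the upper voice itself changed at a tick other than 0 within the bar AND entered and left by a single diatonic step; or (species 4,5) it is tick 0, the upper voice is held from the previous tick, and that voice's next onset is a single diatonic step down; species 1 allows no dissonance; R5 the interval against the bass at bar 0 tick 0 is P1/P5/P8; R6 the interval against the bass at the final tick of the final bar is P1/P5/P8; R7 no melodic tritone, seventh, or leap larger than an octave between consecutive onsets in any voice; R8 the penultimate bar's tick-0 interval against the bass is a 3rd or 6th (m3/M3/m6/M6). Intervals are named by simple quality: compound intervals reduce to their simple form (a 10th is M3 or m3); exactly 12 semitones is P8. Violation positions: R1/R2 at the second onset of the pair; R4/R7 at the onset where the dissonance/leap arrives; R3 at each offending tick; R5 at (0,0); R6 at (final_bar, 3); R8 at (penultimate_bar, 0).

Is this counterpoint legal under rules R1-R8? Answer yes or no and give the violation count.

No (6 violations)

bar 0: v0=C3 v1=C4 (P8)
bar 1: v0=B2 v1=G3 (m6)
bar 2: v0=A2 v1=F3 (m6)
bar 3: v0=C3 v1=A3 (M6)
bar 4: v0=B2 v1=F3 (TT)
bar 5: v0=C3 v1=E3 (M3)
bar 6: v0=D3 v1=D4 (P8)
bar 7: v0=F3 v1=D4 (M6)
bar 8: v0=D3 v1=B3 (M6)
bar 9: v0=C3 v1=C4 (P8)
  R4 @ bar4.0: B2/F3 TT untreated
  R4 @ bar4.2: B2/E4 P4 untreated
  R7 @ bar4.2: F3->E4 leap 11st
  R7 @ bar5.2: E3->G4 leap 15st
  R7 @ bar8.0: F4->B3 leap 6st
  R1 @ bar9.0: D3/D4 P8 -> C3/C4 P8 similar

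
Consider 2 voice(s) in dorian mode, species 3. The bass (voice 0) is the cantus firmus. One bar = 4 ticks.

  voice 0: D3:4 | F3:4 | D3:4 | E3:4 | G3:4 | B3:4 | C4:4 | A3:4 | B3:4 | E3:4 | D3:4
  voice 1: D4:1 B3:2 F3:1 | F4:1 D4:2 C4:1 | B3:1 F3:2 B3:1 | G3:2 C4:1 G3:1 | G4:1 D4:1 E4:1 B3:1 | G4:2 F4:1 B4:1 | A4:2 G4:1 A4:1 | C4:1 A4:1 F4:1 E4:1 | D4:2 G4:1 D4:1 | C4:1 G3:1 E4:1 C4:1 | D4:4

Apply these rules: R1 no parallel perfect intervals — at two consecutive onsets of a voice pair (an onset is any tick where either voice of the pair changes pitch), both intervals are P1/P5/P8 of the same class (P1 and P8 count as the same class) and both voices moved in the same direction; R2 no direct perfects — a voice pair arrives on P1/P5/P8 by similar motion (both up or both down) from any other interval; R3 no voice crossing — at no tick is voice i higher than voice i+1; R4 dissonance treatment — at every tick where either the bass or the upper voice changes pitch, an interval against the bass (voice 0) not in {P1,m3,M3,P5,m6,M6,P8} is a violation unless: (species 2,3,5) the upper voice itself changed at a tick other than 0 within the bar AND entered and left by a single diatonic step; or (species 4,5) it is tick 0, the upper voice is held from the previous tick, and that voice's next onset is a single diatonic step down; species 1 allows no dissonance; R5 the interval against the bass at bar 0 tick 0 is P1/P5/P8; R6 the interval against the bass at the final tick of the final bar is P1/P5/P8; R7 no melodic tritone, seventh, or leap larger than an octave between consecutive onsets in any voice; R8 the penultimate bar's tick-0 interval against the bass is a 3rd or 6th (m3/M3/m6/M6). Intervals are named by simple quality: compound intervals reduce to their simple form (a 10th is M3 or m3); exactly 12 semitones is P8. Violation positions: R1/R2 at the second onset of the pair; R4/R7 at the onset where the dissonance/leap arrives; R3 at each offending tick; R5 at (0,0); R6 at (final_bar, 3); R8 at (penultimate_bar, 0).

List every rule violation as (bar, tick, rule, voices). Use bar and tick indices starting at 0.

(0, 3, R7, (1,))
(1, 0, R2, (0, 1))
(2, 1, R7, (1,))
(2, 3, R7, (1,))
(4, 0, R2, (0, 1))
(5, 2, R4, (0, 1))
(5, 3, R7, (1,))

bar 0: v0=D3 v1=D4 downbeat P8
bar 1: v0=F3 v1=F4 downbeat P8
bar 2: v0=D3 v1=B3 downbeat M6
bar 3: v0=E3 v1=G3 downbeat m3
bar 4: v0=G3 v1=G4 downbeat P8
bar 5: v0=B3 v1=G4 downbeat m6
bar 6: v0=C4 v1=A4 downbeat M6
bar 7: v0=A3 v1=C4 downbeat m3
bar 8: v0=B3 v1=D4 downbeat m3
bar 9: v0=E3 v1=C4 downbeat m6
bar 10: v0=D3 v1=D4 downbeat P8
  -> R7 @ bar 0 tick 3 v(1,): B3->F3 leap 6st
  -> R2 @ bar 1 tick 0 v(0, 1): D3/F3 m3 -> F3/F4 P8 similar
  -> R7 @ bar 2 tick 1 v(1,): B3->F3 leap 6st
  -> R7 @ bar 2 tick 3 v(1,): F3->B3 leap 6st
  -> R2 @ bar 4 tick 0 v(0, 1): E3/G3 m3 -> G3/G4 P8 similar
  -> R4 @ bar 5 tick 2 v(0, 1): B3/F4 TT untreated
  -> R7 @ bar 5 tick 3 v(1,): F4->B4 leap 6st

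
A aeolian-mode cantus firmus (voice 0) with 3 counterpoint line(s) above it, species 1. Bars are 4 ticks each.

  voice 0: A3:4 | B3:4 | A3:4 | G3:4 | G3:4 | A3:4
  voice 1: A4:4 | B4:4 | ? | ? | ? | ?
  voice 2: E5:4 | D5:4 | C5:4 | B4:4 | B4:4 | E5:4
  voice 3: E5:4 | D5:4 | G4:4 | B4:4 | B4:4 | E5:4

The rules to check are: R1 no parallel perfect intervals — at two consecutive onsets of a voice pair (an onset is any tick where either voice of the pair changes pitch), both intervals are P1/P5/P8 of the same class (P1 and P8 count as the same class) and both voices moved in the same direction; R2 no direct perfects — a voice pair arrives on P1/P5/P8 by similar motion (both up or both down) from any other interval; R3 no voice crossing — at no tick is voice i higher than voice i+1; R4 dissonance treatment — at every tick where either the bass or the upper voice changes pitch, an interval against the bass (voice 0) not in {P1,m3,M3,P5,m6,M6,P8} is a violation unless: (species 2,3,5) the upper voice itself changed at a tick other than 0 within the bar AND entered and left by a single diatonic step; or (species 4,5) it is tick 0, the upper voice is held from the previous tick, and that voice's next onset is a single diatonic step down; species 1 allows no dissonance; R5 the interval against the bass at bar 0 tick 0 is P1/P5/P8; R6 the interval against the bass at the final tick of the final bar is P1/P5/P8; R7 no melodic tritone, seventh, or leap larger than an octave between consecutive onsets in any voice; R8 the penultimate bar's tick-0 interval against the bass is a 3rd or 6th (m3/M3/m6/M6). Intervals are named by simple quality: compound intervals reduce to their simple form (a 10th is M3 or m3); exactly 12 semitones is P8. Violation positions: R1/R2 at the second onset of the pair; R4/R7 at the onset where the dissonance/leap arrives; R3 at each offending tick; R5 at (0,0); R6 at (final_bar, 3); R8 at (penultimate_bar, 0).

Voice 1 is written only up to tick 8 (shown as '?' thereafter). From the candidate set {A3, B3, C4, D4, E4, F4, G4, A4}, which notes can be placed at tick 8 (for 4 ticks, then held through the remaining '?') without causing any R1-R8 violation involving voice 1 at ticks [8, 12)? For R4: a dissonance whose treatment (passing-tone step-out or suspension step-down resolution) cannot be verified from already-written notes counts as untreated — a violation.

{}

A3: violates R1,R7
B3: violates R4
C4: violates R2,R7
D4: violates R4
E4: violates R2
F4: violates R2,R7
G4: violates R2,R4
A4: violates R1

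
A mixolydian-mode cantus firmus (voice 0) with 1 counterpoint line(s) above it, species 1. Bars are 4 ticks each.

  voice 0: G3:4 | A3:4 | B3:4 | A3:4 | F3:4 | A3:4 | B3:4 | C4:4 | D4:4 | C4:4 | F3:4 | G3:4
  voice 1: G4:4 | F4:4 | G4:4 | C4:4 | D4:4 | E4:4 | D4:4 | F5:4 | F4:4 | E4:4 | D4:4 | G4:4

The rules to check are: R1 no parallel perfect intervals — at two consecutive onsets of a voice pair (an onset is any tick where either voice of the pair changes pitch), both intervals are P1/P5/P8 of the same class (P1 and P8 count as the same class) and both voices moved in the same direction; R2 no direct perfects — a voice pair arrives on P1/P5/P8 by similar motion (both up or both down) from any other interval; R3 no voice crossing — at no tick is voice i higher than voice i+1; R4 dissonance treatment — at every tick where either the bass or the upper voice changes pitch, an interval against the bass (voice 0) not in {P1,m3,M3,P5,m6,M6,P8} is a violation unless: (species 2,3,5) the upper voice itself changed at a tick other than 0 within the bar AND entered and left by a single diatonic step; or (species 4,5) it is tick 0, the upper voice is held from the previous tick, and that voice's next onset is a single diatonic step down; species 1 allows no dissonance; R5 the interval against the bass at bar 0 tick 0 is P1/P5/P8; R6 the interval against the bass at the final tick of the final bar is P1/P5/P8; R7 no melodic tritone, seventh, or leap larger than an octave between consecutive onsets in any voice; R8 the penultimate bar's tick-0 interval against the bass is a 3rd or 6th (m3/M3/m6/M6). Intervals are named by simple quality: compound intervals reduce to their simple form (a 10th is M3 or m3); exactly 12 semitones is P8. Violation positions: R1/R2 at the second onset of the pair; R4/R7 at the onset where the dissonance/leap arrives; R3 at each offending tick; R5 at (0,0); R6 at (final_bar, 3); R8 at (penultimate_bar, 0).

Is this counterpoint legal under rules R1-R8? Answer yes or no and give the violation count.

bar 0: v0=G3 v1=G4 (P8)
bar 1: v0=A3 v1=F4 (m6)
bar 2: v0=B3 v1=G4 (m6)
bar 3: v0=A3 v1=C4 (m3)
bar 4: v0=F3 v1=D4 (M6)
bar 5: v0=A3 v1=E4 (P5)
bar 6: v0=B3 v1=D4 (m3)
bar 7: v0=C4 v1=F5 (P4)
bar 8: v0=D4 v1=F4 (m3)
bar 9: v0=C4 v1=E4 (M3)
bar 10: v0=F3 v1=D4 (M6)
bar 11: v0=G3 v1=G4 (P8)
  R2 @ bar5.0: F3/D4 M6 -> A3/E4 P5 similar
  R4 @ bar7.0: C4/F5 P4 untreated
  R7 @ bar7.0: D4->F5 leap 15st
  R2 @ bar11.0: F3/D4 M6 -> G3/G4 P8 similar

No (4 violations)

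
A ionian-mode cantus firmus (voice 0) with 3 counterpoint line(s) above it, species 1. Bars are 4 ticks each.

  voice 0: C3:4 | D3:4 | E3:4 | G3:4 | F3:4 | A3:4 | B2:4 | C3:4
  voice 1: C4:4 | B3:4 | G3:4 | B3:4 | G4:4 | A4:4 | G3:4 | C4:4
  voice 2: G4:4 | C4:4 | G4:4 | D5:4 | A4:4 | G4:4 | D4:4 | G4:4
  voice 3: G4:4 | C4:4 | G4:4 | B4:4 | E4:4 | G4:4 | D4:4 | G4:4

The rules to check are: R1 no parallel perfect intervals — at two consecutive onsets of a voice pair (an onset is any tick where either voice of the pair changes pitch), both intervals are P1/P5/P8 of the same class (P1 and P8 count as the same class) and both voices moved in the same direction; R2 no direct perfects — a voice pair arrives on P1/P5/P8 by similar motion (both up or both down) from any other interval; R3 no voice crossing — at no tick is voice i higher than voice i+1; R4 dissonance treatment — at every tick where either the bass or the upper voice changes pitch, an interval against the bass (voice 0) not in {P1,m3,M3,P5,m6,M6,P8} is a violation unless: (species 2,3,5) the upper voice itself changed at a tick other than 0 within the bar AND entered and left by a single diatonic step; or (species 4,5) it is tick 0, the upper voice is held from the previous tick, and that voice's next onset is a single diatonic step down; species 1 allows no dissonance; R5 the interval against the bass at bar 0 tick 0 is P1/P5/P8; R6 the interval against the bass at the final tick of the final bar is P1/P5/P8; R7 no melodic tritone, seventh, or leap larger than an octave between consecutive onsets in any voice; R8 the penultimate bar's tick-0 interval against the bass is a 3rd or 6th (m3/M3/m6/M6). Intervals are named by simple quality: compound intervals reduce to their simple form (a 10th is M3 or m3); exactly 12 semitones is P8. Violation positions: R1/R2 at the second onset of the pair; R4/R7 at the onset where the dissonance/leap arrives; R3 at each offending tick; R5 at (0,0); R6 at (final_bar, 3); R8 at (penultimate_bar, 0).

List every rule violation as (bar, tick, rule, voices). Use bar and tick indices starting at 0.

(1, 0, R1, (2, 3))
(1, 0, R4, (0, 2))
(1, 0, R4, (0, 3))
(2, 0, R1, (2, 3))
(3, 0, R1, (1, 3))
(3, 0, R2, (0, 2))
(3, 0, R3, (2, 3))
(3, 1, R3, (2, 3))
(3, 2, R3, (2, 3))
(3, 3, R3, (2, 3))
(4, 0, R3, (2, 3))
(4, 0, R4, (0, 1))
(4, 0, R4, (0, 3))
(4, 1, R3, (2, 3))
(4, 2, R3, (2, 3))
(4, 3, R3, (2, 3))
(5, 0, R2, (0, 1))
(5, 0, R3, (1, 2))
(5, 0, R4, (0, 2))
(5, 0, R4, (0, 3))
(5, 1, R3, (1, 2))
(5, 2, R3, (1, 2))
(5, 3, R3, (1, 2))
(6, 0, R1, (2, 3))
(6, 0, R2, (1, 2))
(6, 0, R2, (1, 3))
(6, 0, R7, (0,))
(6, 0, R7, (1,))
(7, 0, R1, (1, 2))
(7, 0, R1, (1, 3))
(7, 0, R1, (2, 3))
(7, 0, R2, (0, 1))
(7, 0, R2, (0, 2))
(7, 0, R2, (0, 3))

bar 0: v0=C3 v1=C4 v2=G4 v3=G4 downbeat P5
bar 1: v0=D3 v1=B3 v2=C4 v3=C4 downbeat m7
bar 2: v0=E3 v1=G3 v2=G4 v3=G4 downbeat m3
bar 3: v0=G3 v1=B3 v2=D5 v3=B4 downbeat M3
bar 4: v0=F3 v1=G4 v2=A4 v3=E4 downbeat M7
bar 5: v0=A3 v1=A4 v2=G4 v3=G4 downbeat m7
bar 6: v0=B2 v1=G3 v2=D4 v3=D4 downbeat m3
bar 7: v0=C3 v1=C4 v2=G4 v3=G4 downbeat P5
  -> R1 @ bar 1 tick 0 v(2, 3): G4/G4 P1 -> C4/C4 P1 similar
  -> R4 @ bar 1 tick 0 v(0, 2): D3/C4 m7 untreated
  -> R4 @ bar 1 tick 0 v(0, 3): D3/C4 m7 untreated
  -> R1 @ bar 2 tick 0 v(2, 3): C4/C4 P1 -> G4/G4 P1 similar
  -> R1 @ bar 3 tick 0 v(1, 3): G3/G4 P8 -> B3/B4 P8 similar
  -> R2 @ bar 3 tick 0 v(0, 2): E3/G4 m3 -> G3/D5 P5 similar
  -> R3 @ bar 3 tick 0 v(2, 3): D5 above B4
  -> R3 @ bar 3 tick 1 v(2, 3): D5 above B4
  -> R3 @ bar 3 tick 2 v(2, 3): D5 above B4
  -> R3 @ bar 3 tick 3 v(2, 3): D5 above B4
  -> R3 @ bar 4 tick 0 v(2, 3): A4 above E4
  -> R4 @ bar 4 tick 0 v(0, 1): F3/G4 M2 untreated
  -> R4 @ bar 4 tick 0 v(0, 3): F3/E4 M7 untreated
  -> R3 @ bar 4 tick 1 v(2, 3): A4 above E4
  -> R3 @ bar 4 tick 2 v(2, 3): A4 above E4
  -> R3 @ bar 4 tick 3 v(2, 3): A4 above E4
  -> R2 @ bar 5 tick 0 v(0, 1): F3/G4 M2 -> A3/A4 P8 similar
  -> R3 @ bar 5 tick 0 v(1, 2): A4 above G4
  -> R4 @ bar 5 tick 0 v(0, 2): A3/G4 m7 untreated
  -> R4 @ bar 5 tick 0 v(0, 3): A3/G4 m7 untreated
  -> R3 @ bar 5 tick 1 v(1, 2): A4 above G4
  -> R3 @ bar 5 tick 2 v(1, 2): A4 above G4
  -> R3 @ bar 5 tick 3 v(1, 2): A4 above G4
  -> R1 @ bar 6 tick 0 v(2, 3): G4/G4 P1 -> D4/D4 P1 similar
  -> R2 @ bar 6 tick 0 v(1, 2): A4/G4 M2 -> G3/D4 P5 similar
  -> R2 @ bar 6 tick 0 v(1, 3): A4/G4 M2 -> G3/D4 P5 similar
  -> R7 @ bar 6 tick 0 v(0,): A3->B2 leap 10st
  -> R7 @ bar 6 tick 0 v(1,): A4->G3 leap 14st
  -> R1 @ bar 7 tick 0 v(1, 2): G3/D4 P5 -> C4/G4 P5 similar
  -> R1 @ bar 7 tick 0 v(1, 3): G3/D4 P5 -> C4/G4 P5 similar
  -> R1 @ bar 7 tick 0 v(2, 3): D4/D4 P1 -> G4/G4 P1 similar
  -> R2 @ bar 7 tick 0 v(0, 1): B2/G3 m6 -> C3/C4 P8 similar
  -> R2 @ bar 7 tick 0 v(0, 2): B2/D4 m3 -> C3/G4 P5 similar
  -> R2 @ bar 7 tick 0 v(0, 3): B2/D4 m3 -> C3/G4 P5 similar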